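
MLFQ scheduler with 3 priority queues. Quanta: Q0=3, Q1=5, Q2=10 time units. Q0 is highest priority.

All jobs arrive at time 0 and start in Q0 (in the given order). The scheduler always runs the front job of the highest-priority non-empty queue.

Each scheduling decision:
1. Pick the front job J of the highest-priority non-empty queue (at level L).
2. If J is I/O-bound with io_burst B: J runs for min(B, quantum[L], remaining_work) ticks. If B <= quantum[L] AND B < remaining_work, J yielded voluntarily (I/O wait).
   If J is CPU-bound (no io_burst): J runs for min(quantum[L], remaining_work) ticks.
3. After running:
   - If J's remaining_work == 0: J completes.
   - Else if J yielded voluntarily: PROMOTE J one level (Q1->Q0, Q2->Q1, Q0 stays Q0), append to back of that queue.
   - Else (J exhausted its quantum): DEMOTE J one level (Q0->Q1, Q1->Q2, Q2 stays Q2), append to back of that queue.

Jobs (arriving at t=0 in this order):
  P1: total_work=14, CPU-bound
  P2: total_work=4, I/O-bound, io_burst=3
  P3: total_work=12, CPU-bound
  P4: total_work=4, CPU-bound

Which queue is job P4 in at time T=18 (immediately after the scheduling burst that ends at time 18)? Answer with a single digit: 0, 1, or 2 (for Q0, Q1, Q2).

t=0-3: P1@Q0 runs 3, rem=11, quantum used, demote→Q1. Q0=[P2,P3,P4] Q1=[P1] Q2=[]
t=3-6: P2@Q0 runs 3, rem=1, I/O yield, promote→Q0. Q0=[P3,P4,P2] Q1=[P1] Q2=[]
t=6-9: P3@Q0 runs 3, rem=9, quantum used, demote→Q1. Q0=[P4,P2] Q1=[P1,P3] Q2=[]
t=9-12: P4@Q0 runs 3, rem=1, quantum used, demote→Q1. Q0=[P2] Q1=[P1,P3,P4] Q2=[]
t=12-13: P2@Q0 runs 1, rem=0, completes. Q0=[] Q1=[P1,P3,P4] Q2=[]
t=13-18: P1@Q1 runs 5, rem=6, quantum used, demote→Q2. Q0=[] Q1=[P3,P4] Q2=[P1]
t=18-23: P3@Q1 runs 5, rem=4, quantum used, demote→Q2. Q0=[] Q1=[P4] Q2=[P1,P3]
t=23-24: P4@Q1 runs 1, rem=0, completes. Q0=[] Q1=[] Q2=[P1,P3]
t=24-30: P1@Q2 runs 6, rem=0, completes. Q0=[] Q1=[] Q2=[P3]
t=30-34: P3@Q2 runs 4, rem=0, completes. Q0=[] Q1=[] Q2=[]

Answer: 1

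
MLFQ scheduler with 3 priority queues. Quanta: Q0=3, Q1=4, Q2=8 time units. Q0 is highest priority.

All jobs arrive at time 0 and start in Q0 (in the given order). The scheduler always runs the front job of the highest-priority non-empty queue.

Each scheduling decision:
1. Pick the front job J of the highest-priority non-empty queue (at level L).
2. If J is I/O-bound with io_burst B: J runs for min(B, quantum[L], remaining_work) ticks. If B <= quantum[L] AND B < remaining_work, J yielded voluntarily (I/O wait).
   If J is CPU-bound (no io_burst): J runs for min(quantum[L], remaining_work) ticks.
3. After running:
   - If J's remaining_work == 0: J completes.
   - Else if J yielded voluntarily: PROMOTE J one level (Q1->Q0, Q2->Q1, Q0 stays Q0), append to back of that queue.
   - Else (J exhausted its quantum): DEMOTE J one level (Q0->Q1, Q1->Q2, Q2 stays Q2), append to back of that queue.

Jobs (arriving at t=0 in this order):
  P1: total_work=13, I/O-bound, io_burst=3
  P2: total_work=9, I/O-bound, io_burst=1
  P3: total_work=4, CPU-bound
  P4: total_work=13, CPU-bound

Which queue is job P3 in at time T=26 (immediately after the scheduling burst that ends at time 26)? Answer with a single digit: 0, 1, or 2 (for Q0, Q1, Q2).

Answer: 1

Derivation:
t=0-3: P1@Q0 runs 3, rem=10, I/O yield, promote→Q0. Q0=[P2,P3,P4,P1] Q1=[] Q2=[]
t=3-4: P2@Q0 runs 1, rem=8, I/O yield, promote→Q0. Q0=[P3,P4,P1,P2] Q1=[] Q2=[]
t=4-7: P3@Q0 runs 3, rem=1, quantum used, demote→Q1. Q0=[P4,P1,P2] Q1=[P3] Q2=[]
t=7-10: P4@Q0 runs 3, rem=10, quantum used, demote→Q1. Q0=[P1,P2] Q1=[P3,P4] Q2=[]
t=10-13: P1@Q0 runs 3, rem=7, I/O yield, promote→Q0. Q0=[P2,P1] Q1=[P3,P4] Q2=[]
t=13-14: P2@Q0 runs 1, rem=7, I/O yield, promote→Q0. Q0=[P1,P2] Q1=[P3,P4] Q2=[]
t=14-17: P1@Q0 runs 3, rem=4, I/O yield, promote→Q0. Q0=[P2,P1] Q1=[P3,P4] Q2=[]
t=17-18: P2@Q0 runs 1, rem=6, I/O yield, promote→Q0. Q0=[P1,P2] Q1=[P3,P4] Q2=[]
t=18-21: P1@Q0 runs 3, rem=1, I/O yield, promote→Q0. Q0=[P2,P1] Q1=[P3,P4] Q2=[]
t=21-22: P2@Q0 runs 1, rem=5, I/O yield, promote→Q0. Q0=[P1,P2] Q1=[P3,P4] Q2=[]
t=22-23: P1@Q0 runs 1, rem=0, completes. Q0=[P2] Q1=[P3,P4] Q2=[]
t=23-24: P2@Q0 runs 1, rem=4, I/O yield, promote→Q0. Q0=[P2] Q1=[P3,P4] Q2=[]
t=24-25: P2@Q0 runs 1, rem=3, I/O yield, promote→Q0. Q0=[P2] Q1=[P3,P4] Q2=[]
t=25-26: P2@Q0 runs 1, rem=2, I/O yield, promote→Q0. Q0=[P2] Q1=[P3,P4] Q2=[]
t=26-27: P2@Q0 runs 1, rem=1, I/O yield, promote→Q0. Q0=[P2] Q1=[P3,P4] Q2=[]
t=27-28: P2@Q0 runs 1, rem=0, completes. Q0=[] Q1=[P3,P4] Q2=[]
t=28-29: P3@Q1 runs 1, rem=0, completes. Q0=[] Q1=[P4] Q2=[]
t=29-33: P4@Q1 runs 4, rem=6, quantum used, demote→Q2. Q0=[] Q1=[] Q2=[P4]
t=33-39: P4@Q2 runs 6, rem=0, completes. Q0=[] Q1=[] Q2=[]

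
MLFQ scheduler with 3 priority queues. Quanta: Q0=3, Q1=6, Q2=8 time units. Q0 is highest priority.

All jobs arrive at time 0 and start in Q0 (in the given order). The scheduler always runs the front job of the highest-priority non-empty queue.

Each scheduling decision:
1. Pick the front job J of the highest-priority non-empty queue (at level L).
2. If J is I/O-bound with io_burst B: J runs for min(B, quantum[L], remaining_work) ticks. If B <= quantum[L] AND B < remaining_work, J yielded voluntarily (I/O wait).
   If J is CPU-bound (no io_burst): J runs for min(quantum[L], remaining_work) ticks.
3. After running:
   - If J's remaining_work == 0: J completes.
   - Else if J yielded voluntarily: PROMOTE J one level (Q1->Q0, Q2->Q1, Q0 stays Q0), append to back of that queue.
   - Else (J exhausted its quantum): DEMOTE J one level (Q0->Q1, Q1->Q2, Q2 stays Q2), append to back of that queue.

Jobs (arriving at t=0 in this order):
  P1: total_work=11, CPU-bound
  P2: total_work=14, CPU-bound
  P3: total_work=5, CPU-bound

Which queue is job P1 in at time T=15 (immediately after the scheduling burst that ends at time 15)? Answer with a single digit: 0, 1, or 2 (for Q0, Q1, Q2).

t=0-3: P1@Q0 runs 3, rem=8, quantum used, demote→Q1. Q0=[P2,P3] Q1=[P1] Q2=[]
t=3-6: P2@Q0 runs 3, rem=11, quantum used, demote→Q1. Q0=[P3] Q1=[P1,P2] Q2=[]
t=6-9: P3@Q0 runs 3, rem=2, quantum used, demote→Q1. Q0=[] Q1=[P1,P2,P3] Q2=[]
t=9-15: P1@Q1 runs 6, rem=2, quantum used, demote→Q2. Q0=[] Q1=[P2,P3] Q2=[P1]
t=15-21: P2@Q1 runs 6, rem=5, quantum used, demote→Q2. Q0=[] Q1=[P3] Q2=[P1,P2]
t=21-23: P3@Q1 runs 2, rem=0, completes. Q0=[] Q1=[] Q2=[P1,P2]
t=23-25: P1@Q2 runs 2, rem=0, completes. Q0=[] Q1=[] Q2=[P2]
t=25-30: P2@Q2 runs 5, rem=0, completes. Q0=[] Q1=[] Q2=[]

Answer: 2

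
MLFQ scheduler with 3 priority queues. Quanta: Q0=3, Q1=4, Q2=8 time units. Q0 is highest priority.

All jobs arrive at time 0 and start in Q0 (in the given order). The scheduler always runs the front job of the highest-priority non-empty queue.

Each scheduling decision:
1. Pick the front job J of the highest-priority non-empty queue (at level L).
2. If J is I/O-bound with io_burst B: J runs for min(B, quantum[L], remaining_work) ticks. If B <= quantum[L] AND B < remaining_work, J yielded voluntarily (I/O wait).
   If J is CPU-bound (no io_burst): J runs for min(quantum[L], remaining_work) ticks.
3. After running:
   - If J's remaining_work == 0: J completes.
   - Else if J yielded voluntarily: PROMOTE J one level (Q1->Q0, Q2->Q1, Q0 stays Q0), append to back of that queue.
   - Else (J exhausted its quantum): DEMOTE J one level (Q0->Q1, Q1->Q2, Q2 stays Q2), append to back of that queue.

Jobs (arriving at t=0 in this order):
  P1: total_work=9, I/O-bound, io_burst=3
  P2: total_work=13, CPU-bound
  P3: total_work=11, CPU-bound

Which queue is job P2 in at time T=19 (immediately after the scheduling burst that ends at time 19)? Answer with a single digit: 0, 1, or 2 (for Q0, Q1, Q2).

Answer: 2

Derivation:
t=0-3: P1@Q0 runs 3, rem=6, I/O yield, promote→Q0. Q0=[P2,P3,P1] Q1=[] Q2=[]
t=3-6: P2@Q0 runs 3, rem=10, quantum used, demote→Q1. Q0=[P3,P1] Q1=[P2] Q2=[]
t=6-9: P3@Q0 runs 3, rem=8, quantum used, demote→Q1. Q0=[P1] Q1=[P2,P3] Q2=[]
t=9-12: P1@Q0 runs 3, rem=3, I/O yield, promote→Q0. Q0=[P1] Q1=[P2,P3] Q2=[]
t=12-15: P1@Q0 runs 3, rem=0, completes. Q0=[] Q1=[P2,P3] Q2=[]
t=15-19: P2@Q1 runs 4, rem=6, quantum used, demote→Q2. Q0=[] Q1=[P3] Q2=[P2]
t=19-23: P3@Q1 runs 4, rem=4, quantum used, demote→Q2. Q0=[] Q1=[] Q2=[P2,P3]
t=23-29: P2@Q2 runs 6, rem=0, completes. Q0=[] Q1=[] Q2=[P3]
t=29-33: P3@Q2 runs 4, rem=0, completes. Q0=[] Q1=[] Q2=[]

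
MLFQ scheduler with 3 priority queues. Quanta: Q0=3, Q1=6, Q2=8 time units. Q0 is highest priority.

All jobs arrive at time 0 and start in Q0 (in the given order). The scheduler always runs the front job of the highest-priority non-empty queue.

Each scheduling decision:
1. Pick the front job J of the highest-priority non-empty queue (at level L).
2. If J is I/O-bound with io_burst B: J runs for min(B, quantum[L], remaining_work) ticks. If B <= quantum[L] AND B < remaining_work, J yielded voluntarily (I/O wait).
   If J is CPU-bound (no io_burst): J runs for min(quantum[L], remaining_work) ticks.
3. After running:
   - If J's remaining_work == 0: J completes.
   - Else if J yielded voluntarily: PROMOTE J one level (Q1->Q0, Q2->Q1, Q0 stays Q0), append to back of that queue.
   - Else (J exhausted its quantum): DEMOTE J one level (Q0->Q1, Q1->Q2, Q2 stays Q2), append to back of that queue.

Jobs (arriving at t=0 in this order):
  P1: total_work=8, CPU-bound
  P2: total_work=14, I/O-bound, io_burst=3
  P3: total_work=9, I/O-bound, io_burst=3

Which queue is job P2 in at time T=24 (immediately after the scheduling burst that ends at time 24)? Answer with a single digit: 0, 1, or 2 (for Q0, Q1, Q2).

t=0-3: P1@Q0 runs 3, rem=5, quantum used, demote→Q1. Q0=[P2,P3] Q1=[P1] Q2=[]
t=3-6: P2@Q0 runs 3, rem=11, I/O yield, promote→Q0. Q0=[P3,P2] Q1=[P1] Q2=[]
t=6-9: P3@Q0 runs 3, rem=6, I/O yield, promote→Q0. Q0=[P2,P3] Q1=[P1] Q2=[]
t=9-12: P2@Q0 runs 3, rem=8, I/O yield, promote→Q0. Q0=[P3,P2] Q1=[P1] Q2=[]
t=12-15: P3@Q0 runs 3, rem=3, I/O yield, promote→Q0. Q0=[P2,P3] Q1=[P1] Q2=[]
t=15-18: P2@Q0 runs 3, rem=5, I/O yield, promote→Q0. Q0=[P3,P2] Q1=[P1] Q2=[]
t=18-21: P3@Q0 runs 3, rem=0, completes. Q0=[P2] Q1=[P1] Q2=[]
t=21-24: P2@Q0 runs 3, rem=2, I/O yield, promote→Q0. Q0=[P2] Q1=[P1] Q2=[]
t=24-26: P2@Q0 runs 2, rem=0, completes. Q0=[] Q1=[P1] Q2=[]
t=26-31: P1@Q1 runs 5, rem=0, completes. Q0=[] Q1=[] Q2=[]

Answer: 0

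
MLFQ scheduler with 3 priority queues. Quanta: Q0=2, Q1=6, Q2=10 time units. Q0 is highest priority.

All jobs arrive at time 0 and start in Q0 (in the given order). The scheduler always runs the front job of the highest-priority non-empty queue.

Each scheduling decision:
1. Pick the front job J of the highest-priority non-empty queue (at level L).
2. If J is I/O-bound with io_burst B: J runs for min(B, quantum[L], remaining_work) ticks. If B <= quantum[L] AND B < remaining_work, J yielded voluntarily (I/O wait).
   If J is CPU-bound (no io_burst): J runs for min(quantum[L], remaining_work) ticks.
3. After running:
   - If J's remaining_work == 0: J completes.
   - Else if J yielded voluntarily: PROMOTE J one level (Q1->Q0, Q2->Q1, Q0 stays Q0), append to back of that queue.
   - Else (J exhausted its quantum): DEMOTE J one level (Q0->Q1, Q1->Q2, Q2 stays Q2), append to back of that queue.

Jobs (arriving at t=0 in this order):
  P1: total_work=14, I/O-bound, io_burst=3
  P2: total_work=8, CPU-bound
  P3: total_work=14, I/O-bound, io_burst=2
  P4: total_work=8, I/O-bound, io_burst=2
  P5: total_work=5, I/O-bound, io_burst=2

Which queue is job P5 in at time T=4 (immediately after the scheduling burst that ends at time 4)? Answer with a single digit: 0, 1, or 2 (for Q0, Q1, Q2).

t=0-2: P1@Q0 runs 2, rem=12, quantum used, demote→Q1. Q0=[P2,P3,P4,P5] Q1=[P1] Q2=[]
t=2-4: P2@Q0 runs 2, rem=6, quantum used, demote→Q1. Q0=[P3,P4,P5] Q1=[P1,P2] Q2=[]
t=4-6: P3@Q0 runs 2, rem=12, I/O yield, promote→Q0. Q0=[P4,P5,P3] Q1=[P1,P2] Q2=[]
t=6-8: P4@Q0 runs 2, rem=6, I/O yield, promote→Q0. Q0=[P5,P3,P4] Q1=[P1,P2] Q2=[]
t=8-10: P5@Q0 runs 2, rem=3, I/O yield, promote→Q0. Q0=[P3,P4,P5] Q1=[P1,P2] Q2=[]
t=10-12: P3@Q0 runs 2, rem=10, I/O yield, promote→Q0. Q0=[P4,P5,P3] Q1=[P1,P2] Q2=[]
t=12-14: P4@Q0 runs 2, rem=4, I/O yield, promote→Q0. Q0=[P5,P3,P4] Q1=[P1,P2] Q2=[]
t=14-16: P5@Q0 runs 2, rem=1, I/O yield, promote→Q0. Q0=[P3,P4,P5] Q1=[P1,P2] Q2=[]
t=16-18: P3@Q0 runs 2, rem=8, I/O yield, promote→Q0. Q0=[P4,P5,P3] Q1=[P1,P2] Q2=[]
t=18-20: P4@Q0 runs 2, rem=2, I/O yield, promote→Q0. Q0=[P5,P3,P4] Q1=[P1,P2] Q2=[]
t=20-21: P5@Q0 runs 1, rem=0, completes. Q0=[P3,P4] Q1=[P1,P2] Q2=[]
t=21-23: P3@Q0 runs 2, rem=6, I/O yield, promote→Q0. Q0=[P4,P3] Q1=[P1,P2] Q2=[]
t=23-25: P4@Q0 runs 2, rem=0, completes. Q0=[P3] Q1=[P1,P2] Q2=[]
t=25-27: P3@Q0 runs 2, rem=4, I/O yield, promote→Q0. Q0=[P3] Q1=[P1,P2] Q2=[]
t=27-29: P3@Q0 runs 2, rem=2, I/O yield, promote→Q0. Q0=[P3] Q1=[P1,P2] Q2=[]
t=29-31: P3@Q0 runs 2, rem=0, completes. Q0=[] Q1=[P1,P2] Q2=[]
t=31-34: P1@Q1 runs 3, rem=9, I/O yield, promote→Q0. Q0=[P1] Q1=[P2] Q2=[]
t=34-36: P1@Q0 runs 2, rem=7, quantum used, demote→Q1. Q0=[] Q1=[P2,P1] Q2=[]
t=36-42: P2@Q1 runs 6, rem=0, completes. Q0=[] Q1=[P1] Q2=[]
t=42-45: P1@Q1 runs 3, rem=4, I/O yield, promote→Q0. Q0=[P1] Q1=[] Q2=[]
t=45-47: P1@Q0 runs 2, rem=2, quantum used, demote→Q1. Q0=[] Q1=[P1] Q2=[]
t=47-49: P1@Q1 runs 2, rem=0, completes. Q0=[] Q1=[] Q2=[]

Answer: 0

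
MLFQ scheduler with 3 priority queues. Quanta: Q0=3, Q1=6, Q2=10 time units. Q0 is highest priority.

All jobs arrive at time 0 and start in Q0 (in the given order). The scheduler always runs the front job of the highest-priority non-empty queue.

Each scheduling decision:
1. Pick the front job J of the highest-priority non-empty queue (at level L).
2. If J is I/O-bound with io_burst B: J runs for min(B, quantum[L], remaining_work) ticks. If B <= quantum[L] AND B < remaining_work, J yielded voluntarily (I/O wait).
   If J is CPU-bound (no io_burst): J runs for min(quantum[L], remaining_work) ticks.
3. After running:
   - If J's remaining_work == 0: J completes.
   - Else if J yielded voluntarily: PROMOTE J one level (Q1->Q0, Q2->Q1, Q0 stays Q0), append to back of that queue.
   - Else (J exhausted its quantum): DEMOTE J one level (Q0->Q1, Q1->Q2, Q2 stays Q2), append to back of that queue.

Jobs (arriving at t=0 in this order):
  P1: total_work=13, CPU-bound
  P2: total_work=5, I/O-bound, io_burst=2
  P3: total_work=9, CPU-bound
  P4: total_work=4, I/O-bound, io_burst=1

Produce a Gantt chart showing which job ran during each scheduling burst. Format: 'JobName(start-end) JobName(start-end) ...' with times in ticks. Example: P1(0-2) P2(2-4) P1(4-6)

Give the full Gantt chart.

Answer: P1(0-3) P2(3-5) P3(5-8) P4(8-9) P2(9-11) P4(11-12) P2(12-13) P4(13-14) P4(14-15) P1(15-21) P3(21-27) P1(27-31)

Derivation:
t=0-3: P1@Q0 runs 3, rem=10, quantum used, demote→Q1. Q0=[P2,P3,P4] Q1=[P1] Q2=[]
t=3-5: P2@Q0 runs 2, rem=3, I/O yield, promote→Q0. Q0=[P3,P4,P2] Q1=[P1] Q2=[]
t=5-8: P3@Q0 runs 3, rem=6, quantum used, demote→Q1. Q0=[P4,P2] Q1=[P1,P3] Q2=[]
t=8-9: P4@Q0 runs 1, rem=3, I/O yield, promote→Q0. Q0=[P2,P4] Q1=[P1,P3] Q2=[]
t=9-11: P2@Q0 runs 2, rem=1, I/O yield, promote→Q0. Q0=[P4,P2] Q1=[P1,P3] Q2=[]
t=11-12: P4@Q0 runs 1, rem=2, I/O yield, promote→Q0. Q0=[P2,P4] Q1=[P1,P3] Q2=[]
t=12-13: P2@Q0 runs 1, rem=0, completes. Q0=[P4] Q1=[P1,P3] Q2=[]
t=13-14: P4@Q0 runs 1, rem=1, I/O yield, promote→Q0. Q0=[P4] Q1=[P1,P3] Q2=[]
t=14-15: P4@Q0 runs 1, rem=0, completes. Q0=[] Q1=[P1,P3] Q2=[]
t=15-21: P1@Q1 runs 6, rem=4, quantum used, demote→Q2. Q0=[] Q1=[P3] Q2=[P1]
t=21-27: P3@Q1 runs 6, rem=0, completes. Q0=[] Q1=[] Q2=[P1]
t=27-31: P1@Q2 runs 4, rem=0, completes. Q0=[] Q1=[] Q2=[]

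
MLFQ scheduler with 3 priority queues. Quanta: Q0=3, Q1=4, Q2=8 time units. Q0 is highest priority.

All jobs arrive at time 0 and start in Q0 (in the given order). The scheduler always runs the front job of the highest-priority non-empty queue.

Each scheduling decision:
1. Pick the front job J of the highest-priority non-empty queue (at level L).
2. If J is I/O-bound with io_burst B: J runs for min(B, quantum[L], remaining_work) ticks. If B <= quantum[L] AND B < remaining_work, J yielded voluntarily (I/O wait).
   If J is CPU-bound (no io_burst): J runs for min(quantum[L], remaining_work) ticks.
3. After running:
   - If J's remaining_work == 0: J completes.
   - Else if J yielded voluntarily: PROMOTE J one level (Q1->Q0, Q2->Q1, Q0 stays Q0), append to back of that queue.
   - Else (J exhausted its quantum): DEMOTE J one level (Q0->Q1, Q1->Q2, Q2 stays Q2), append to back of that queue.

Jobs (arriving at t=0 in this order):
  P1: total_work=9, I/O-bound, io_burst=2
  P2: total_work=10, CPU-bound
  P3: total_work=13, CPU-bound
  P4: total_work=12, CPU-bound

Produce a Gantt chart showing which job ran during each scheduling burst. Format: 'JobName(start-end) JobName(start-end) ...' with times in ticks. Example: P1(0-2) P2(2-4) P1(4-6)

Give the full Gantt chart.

t=0-2: P1@Q0 runs 2, rem=7, I/O yield, promote→Q0. Q0=[P2,P3,P4,P1] Q1=[] Q2=[]
t=2-5: P2@Q0 runs 3, rem=7, quantum used, demote→Q1. Q0=[P3,P4,P1] Q1=[P2] Q2=[]
t=5-8: P3@Q0 runs 3, rem=10, quantum used, demote→Q1. Q0=[P4,P1] Q1=[P2,P3] Q2=[]
t=8-11: P4@Q0 runs 3, rem=9, quantum used, demote→Q1. Q0=[P1] Q1=[P2,P3,P4] Q2=[]
t=11-13: P1@Q0 runs 2, rem=5, I/O yield, promote→Q0. Q0=[P1] Q1=[P2,P3,P4] Q2=[]
t=13-15: P1@Q0 runs 2, rem=3, I/O yield, promote→Q0. Q0=[P1] Q1=[P2,P3,P4] Q2=[]
t=15-17: P1@Q0 runs 2, rem=1, I/O yield, promote→Q0. Q0=[P1] Q1=[P2,P3,P4] Q2=[]
t=17-18: P1@Q0 runs 1, rem=0, completes. Q0=[] Q1=[P2,P3,P4] Q2=[]
t=18-22: P2@Q1 runs 4, rem=3, quantum used, demote→Q2. Q0=[] Q1=[P3,P4] Q2=[P2]
t=22-26: P3@Q1 runs 4, rem=6, quantum used, demote→Q2. Q0=[] Q1=[P4] Q2=[P2,P3]
t=26-30: P4@Q1 runs 4, rem=5, quantum used, demote→Q2. Q0=[] Q1=[] Q2=[P2,P3,P4]
t=30-33: P2@Q2 runs 3, rem=0, completes. Q0=[] Q1=[] Q2=[P3,P4]
t=33-39: P3@Q2 runs 6, rem=0, completes. Q0=[] Q1=[] Q2=[P4]
t=39-44: P4@Q2 runs 5, rem=0, completes. Q0=[] Q1=[] Q2=[]

Answer: P1(0-2) P2(2-5) P3(5-8) P4(8-11) P1(11-13) P1(13-15) P1(15-17) P1(17-18) P2(18-22) P3(22-26) P4(26-30) P2(30-33) P3(33-39) P4(39-44)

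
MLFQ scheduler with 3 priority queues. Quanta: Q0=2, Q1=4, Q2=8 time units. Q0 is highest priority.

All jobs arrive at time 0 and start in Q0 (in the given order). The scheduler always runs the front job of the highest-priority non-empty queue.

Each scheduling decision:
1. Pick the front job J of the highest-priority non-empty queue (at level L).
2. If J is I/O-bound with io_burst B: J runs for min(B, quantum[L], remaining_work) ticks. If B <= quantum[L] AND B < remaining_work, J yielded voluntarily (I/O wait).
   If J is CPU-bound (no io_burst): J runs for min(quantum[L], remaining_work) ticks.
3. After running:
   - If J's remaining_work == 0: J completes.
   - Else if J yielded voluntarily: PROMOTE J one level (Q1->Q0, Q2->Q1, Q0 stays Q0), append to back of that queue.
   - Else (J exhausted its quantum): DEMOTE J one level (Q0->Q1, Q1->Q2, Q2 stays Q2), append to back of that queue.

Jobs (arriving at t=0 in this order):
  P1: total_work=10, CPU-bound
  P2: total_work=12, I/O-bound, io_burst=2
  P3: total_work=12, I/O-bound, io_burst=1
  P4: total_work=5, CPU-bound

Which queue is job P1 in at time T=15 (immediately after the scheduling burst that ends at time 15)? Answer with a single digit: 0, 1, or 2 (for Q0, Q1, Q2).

Answer: 1

Derivation:
t=0-2: P1@Q0 runs 2, rem=8, quantum used, demote→Q1. Q0=[P2,P3,P4] Q1=[P1] Q2=[]
t=2-4: P2@Q0 runs 2, rem=10, I/O yield, promote→Q0. Q0=[P3,P4,P2] Q1=[P1] Q2=[]
t=4-5: P3@Q0 runs 1, rem=11, I/O yield, promote→Q0. Q0=[P4,P2,P3] Q1=[P1] Q2=[]
t=5-7: P4@Q0 runs 2, rem=3, quantum used, demote→Q1. Q0=[P2,P3] Q1=[P1,P4] Q2=[]
t=7-9: P2@Q0 runs 2, rem=8, I/O yield, promote→Q0. Q0=[P3,P2] Q1=[P1,P4] Q2=[]
t=9-10: P3@Q0 runs 1, rem=10, I/O yield, promote→Q0. Q0=[P2,P3] Q1=[P1,P4] Q2=[]
t=10-12: P2@Q0 runs 2, rem=6, I/O yield, promote→Q0. Q0=[P3,P2] Q1=[P1,P4] Q2=[]
t=12-13: P3@Q0 runs 1, rem=9, I/O yield, promote→Q0. Q0=[P2,P3] Q1=[P1,P4] Q2=[]
t=13-15: P2@Q0 runs 2, rem=4, I/O yield, promote→Q0. Q0=[P3,P2] Q1=[P1,P4] Q2=[]
t=15-16: P3@Q0 runs 1, rem=8, I/O yield, promote→Q0. Q0=[P2,P3] Q1=[P1,P4] Q2=[]
t=16-18: P2@Q0 runs 2, rem=2, I/O yield, promote→Q0. Q0=[P3,P2] Q1=[P1,P4] Q2=[]
t=18-19: P3@Q0 runs 1, rem=7, I/O yield, promote→Q0. Q0=[P2,P3] Q1=[P1,P4] Q2=[]
t=19-21: P2@Q0 runs 2, rem=0, completes. Q0=[P3] Q1=[P1,P4] Q2=[]
t=21-22: P3@Q0 runs 1, rem=6, I/O yield, promote→Q0. Q0=[P3] Q1=[P1,P4] Q2=[]
t=22-23: P3@Q0 runs 1, rem=5, I/O yield, promote→Q0. Q0=[P3] Q1=[P1,P4] Q2=[]
t=23-24: P3@Q0 runs 1, rem=4, I/O yield, promote→Q0. Q0=[P3] Q1=[P1,P4] Q2=[]
t=24-25: P3@Q0 runs 1, rem=3, I/O yield, promote→Q0. Q0=[P3] Q1=[P1,P4] Q2=[]
t=25-26: P3@Q0 runs 1, rem=2, I/O yield, promote→Q0. Q0=[P3] Q1=[P1,P4] Q2=[]
t=26-27: P3@Q0 runs 1, rem=1, I/O yield, promote→Q0. Q0=[P3] Q1=[P1,P4] Q2=[]
t=27-28: P3@Q0 runs 1, rem=0, completes. Q0=[] Q1=[P1,P4] Q2=[]
t=28-32: P1@Q1 runs 4, rem=4, quantum used, demote→Q2. Q0=[] Q1=[P4] Q2=[P1]
t=32-35: P4@Q1 runs 3, rem=0, completes. Q0=[] Q1=[] Q2=[P1]
t=35-39: P1@Q2 runs 4, rem=0, completes. Q0=[] Q1=[] Q2=[]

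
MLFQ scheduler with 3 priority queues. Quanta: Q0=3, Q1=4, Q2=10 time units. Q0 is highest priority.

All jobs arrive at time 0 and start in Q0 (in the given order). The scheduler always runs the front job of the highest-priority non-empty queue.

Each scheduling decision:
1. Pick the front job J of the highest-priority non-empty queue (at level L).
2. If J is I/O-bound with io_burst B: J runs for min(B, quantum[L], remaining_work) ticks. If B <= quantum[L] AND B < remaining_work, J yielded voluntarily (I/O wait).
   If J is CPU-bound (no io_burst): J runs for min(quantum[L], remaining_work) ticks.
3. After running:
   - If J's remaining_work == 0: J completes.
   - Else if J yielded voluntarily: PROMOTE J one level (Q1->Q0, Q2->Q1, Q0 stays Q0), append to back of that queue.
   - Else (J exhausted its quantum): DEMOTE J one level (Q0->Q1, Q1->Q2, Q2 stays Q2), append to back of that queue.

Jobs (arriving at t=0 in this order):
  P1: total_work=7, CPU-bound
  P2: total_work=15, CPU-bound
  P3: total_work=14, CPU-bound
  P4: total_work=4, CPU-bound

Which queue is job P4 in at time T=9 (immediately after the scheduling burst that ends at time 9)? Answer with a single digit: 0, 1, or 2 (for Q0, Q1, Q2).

Answer: 0

Derivation:
t=0-3: P1@Q0 runs 3, rem=4, quantum used, demote→Q1. Q0=[P2,P3,P4] Q1=[P1] Q2=[]
t=3-6: P2@Q0 runs 3, rem=12, quantum used, demote→Q1. Q0=[P3,P4] Q1=[P1,P2] Q2=[]
t=6-9: P3@Q0 runs 3, rem=11, quantum used, demote→Q1. Q0=[P4] Q1=[P1,P2,P3] Q2=[]
t=9-12: P4@Q0 runs 3, rem=1, quantum used, demote→Q1. Q0=[] Q1=[P1,P2,P3,P4] Q2=[]
t=12-16: P1@Q1 runs 4, rem=0, completes. Q0=[] Q1=[P2,P3,P4] Q2=[]
t=16-20: P2@Q1 runs 4, rem=8, quantum used, demote→Q2. Q0=[] Q1=[P3,P4] Q2=[P2]
t=20-24: P3@Q1 runs 4, rem=7, quantum used, demote→Q2. Q0=[] Q1=[P4] Q2=[P2,P3]
t=24-25: P4@Q1 runs 1, rem=0, completes. Q0=[] Q1=[] Q2=[P2,P3]
t=25-33: P2@Q2 runs 8, rem=0, completes. Q0=[] Q1=[] Q2=[P3]
t=33-40: P3@Q2 runs 7, rem=0, completes. Q0=[] Q1=[] Q2=[]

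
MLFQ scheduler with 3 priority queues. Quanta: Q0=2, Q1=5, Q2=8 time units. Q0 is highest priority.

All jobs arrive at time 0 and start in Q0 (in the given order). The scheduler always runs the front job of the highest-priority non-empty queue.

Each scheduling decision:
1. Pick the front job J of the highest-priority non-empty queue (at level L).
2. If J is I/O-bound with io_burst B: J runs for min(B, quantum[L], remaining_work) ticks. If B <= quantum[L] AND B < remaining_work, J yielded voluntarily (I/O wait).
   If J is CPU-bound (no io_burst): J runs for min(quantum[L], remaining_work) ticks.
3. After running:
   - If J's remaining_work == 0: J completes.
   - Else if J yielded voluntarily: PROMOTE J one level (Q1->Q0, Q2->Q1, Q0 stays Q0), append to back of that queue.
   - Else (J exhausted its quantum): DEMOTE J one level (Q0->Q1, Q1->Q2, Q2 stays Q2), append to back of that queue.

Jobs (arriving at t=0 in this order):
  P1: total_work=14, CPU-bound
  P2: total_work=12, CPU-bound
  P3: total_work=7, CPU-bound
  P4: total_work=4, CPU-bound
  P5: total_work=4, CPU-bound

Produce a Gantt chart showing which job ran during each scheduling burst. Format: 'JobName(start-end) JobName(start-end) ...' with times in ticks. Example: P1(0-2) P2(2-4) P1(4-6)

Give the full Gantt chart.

Answer: P1(0-2) P2(2-4) P3(4-6) P4(6-8) P5(8-10) P1(10-15) P2(15-20) P3(20-25) P4(25-27) P5(27-29) P1(29-36) P2(36-41)

Derivation:
t=0-2: P1@Q0 runs 2, rem=12, quantum used, demote→Q1. Q0=[P2,P3,P4,P5] Q1=[P1] Q2=[]
t=2-4: P2@Q0 runs 2, rem=10, quantum used, demote→Q1. Q0=[P3,P4,P5] Q1=[P1,P2] Q2=[]
t=4-6: P3@Q0 runs 2, rem=5, quantum used, demote→Q1. Q0=[P4,P5] Q1=[P1,P2,P3] Q2=[]
t=6-8: P4@Q0 runs 2, rem=2, quantum used, demote→Q1. Q0=[P5] Q1=[P1,P2,P3,P4] Q2=[]
t=8-10: P5@Q0 runs 2, rem=2, quantum used, demote→Q1. Q0=[] Q1=[P1,P2,P3,P4,P5] Q2=[]
t=10-15: P1@Q1 runs 5, rem=7, quantum used, demote→Q2. Q0=[] Q1=[P2,P3,P4,P5] Q2=[P1]
t=15-20: P2@Q1 runs 5, rem=5, quantum used, demote→Q2. Q0=[] Q1=[P3,P4,P5] Q2=[P1,P2]
t=20-25: P3@Q1 runs 5, rem=0, completes. Q0=[] Q1=[P4,P5] Q2=[P1,P2]
t=25-27: P4@Q1 runs 2, rem=0, completes. Q0=[] Q1=[P5] Q2=[P1,P2]
t=27-29: P5@Q1 runs 2, rem=0, completes. Q0=[] Q1=[] Q2=[P1,P2]
t=29-36: P1@Q2 runs 7, rem=0, completes. Q0=[] Q1=[] Q2=[P2]
t=36-41: P2@Q2 runs 5, rem=0, completes. Q0=[] Q1=[] Q2=[]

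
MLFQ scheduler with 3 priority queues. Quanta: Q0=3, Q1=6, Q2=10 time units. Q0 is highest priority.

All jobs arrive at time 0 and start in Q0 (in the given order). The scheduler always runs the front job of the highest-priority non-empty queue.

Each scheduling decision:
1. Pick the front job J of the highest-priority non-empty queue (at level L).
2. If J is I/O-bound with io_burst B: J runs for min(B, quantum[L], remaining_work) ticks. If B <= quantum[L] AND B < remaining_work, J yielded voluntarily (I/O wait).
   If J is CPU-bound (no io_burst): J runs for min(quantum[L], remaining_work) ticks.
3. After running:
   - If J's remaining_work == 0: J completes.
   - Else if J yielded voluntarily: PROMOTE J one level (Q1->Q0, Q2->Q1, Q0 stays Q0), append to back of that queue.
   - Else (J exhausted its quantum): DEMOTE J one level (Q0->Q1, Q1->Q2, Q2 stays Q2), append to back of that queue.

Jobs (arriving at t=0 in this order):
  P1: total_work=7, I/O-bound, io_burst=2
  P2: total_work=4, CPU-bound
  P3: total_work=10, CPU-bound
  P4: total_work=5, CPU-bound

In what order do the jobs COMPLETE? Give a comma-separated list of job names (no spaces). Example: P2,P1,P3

t=0-2: P1@Q0 runs 2, rem=5, I/O yield, promote→Q0. Q0=[P2,P3,P4,P1] Q1=[] Q2=[]
t=2-5: P2@Q0 runs 3, rem=1, quantum used, demote→Q1. Q0=[P3,P4,P1] Q1=[P2] Q2=[]
t=5-8: P3@Q0 runs 3, rem=7, quantum used, demote→Q1. Q0=[P4,P1] Q1=[P2,P3] Q2=[]
t=8-11: P4@Q0 runs 3, rem=2, quantum used, demote→Q1. Q0=[P1] Q1=[P2,P3,P4] Q2=[]
t=11-13: P1@Q0 runs 2, rem=3, I/O yield, promote→Q0. Q0=[P1] Q1=[P2,P3,P4] Q2=[]
t=13-15: P1@Q0 runs 2, rem=1, I/O yield, promote→Q0. Q0=[P1] Q1=[P2,P3,P4] Q2=[]
t=15-16: P1@Q0 runs 1, rem=0, completes. Q0=[] Q1=[P2,P3,P4] Q2=[]
t=16-17: P2@Q1 runs 1, rem=0, completes. Q0=[] Q1=[P3,P4] Q2=[]
t=17-23: P3@Q1 runs 6, rem=1, quantum used, demote→Q2. Q0=[] Q1=[P4] Q2=[P3]
t=23-25: P4@Q1 runs 2, rem=0, completes. Q0=[] Q1=[] Q2=[P3]
t=25-26: P3@Q2 runs 1, rem=0, completes. Q0=[] Q1=[] Q2=[]

Answer: P1,P2,P4,P3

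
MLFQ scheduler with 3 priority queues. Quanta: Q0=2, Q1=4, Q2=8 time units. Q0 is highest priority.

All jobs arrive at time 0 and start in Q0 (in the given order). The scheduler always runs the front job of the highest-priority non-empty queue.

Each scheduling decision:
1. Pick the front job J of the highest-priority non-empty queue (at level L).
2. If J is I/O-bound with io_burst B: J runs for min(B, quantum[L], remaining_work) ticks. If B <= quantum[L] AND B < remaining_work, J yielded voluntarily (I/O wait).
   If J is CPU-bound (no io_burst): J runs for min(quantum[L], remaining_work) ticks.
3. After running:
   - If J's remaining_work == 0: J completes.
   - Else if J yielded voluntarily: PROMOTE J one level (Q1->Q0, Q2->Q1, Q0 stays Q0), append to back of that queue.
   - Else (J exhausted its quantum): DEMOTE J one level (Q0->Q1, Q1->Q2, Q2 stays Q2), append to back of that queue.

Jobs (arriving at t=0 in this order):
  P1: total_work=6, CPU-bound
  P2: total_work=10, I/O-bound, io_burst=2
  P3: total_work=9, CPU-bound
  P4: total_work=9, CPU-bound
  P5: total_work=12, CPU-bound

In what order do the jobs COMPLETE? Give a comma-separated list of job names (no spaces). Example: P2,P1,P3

Answer: P2,P1,P3,P4,P5

Derivation:
t=0-2: P1@Q0 runs 2, rem=4, quantum used, demote→Q1. Q0=[P2,P3,P4,P5] Q1=[P1] Q2=[]
t=2-4: P2@Q0 runs 2, rem=8, I/O yield, promote→Q0. Q0=[P3,P4,P5,P2] Q1=[P1] Q2=[]
t=4-6: P3@Q0 runs 2, rem=7, quantum used, demote→Q1. Q0=[P4,P5,P2] Q1=[P1,P3] Q2=[]
t=6-8: P4@Q0 runs 2, rem=7, quantum used, demote→Q1. Q0=[P5,P2] Q1=[P1,P3,P4] Q2=[]
t=8-10: P5@Q0 runs 2, rem=10, quantum used, demote→Q1. Q0=[P2] Q1=[P1,P3,P4,P5] Q2=[]
t=10-12: P2@Q0 runs 2, rem=6, I/O yield, promote→Q0. Q0=[P2] Q1=[P1,P3,P4,P5] Q2=[]
t=12-14: P2@Q0 runs 2, rem=4, I/O yield, promote→Q0. Q0=[P2] Q1=[P1,P3,P4,P5] Q2=[]
t=14-16: P2@Q0 runs 2, rem=2, I/O yield, promote→Q0. Q0=[P2] Q1=[P1,P3,P4,P5] Q2=[]
t=16-18: P2@Q0 runs 2, rem=0, completes. Q0=[] Q1=[P1,P3,P4,P5] Q2=[]
t=18-22: P1@Q1 runs 4, rem=0, completes. Q0=[] Q1=[P3,P4,P5] Q2=[]
t=22-26: P3@Q1 runs 4, rem=3, quantum used, demote→Q2. Q0=[] Q1=[P4,P5] Q2=[P3]
t=26-30: P4@Q1 runs 4, rem=3, quantum used, demote→Q2. Q0=[] Q1=[P5] Q2=[P3,P4]
t=30-34: P5@Q1 runs 4, rem=6, quantum used, demote→Q2. Q0=[] Q1=[] Q2=[P3,P4,P5]
t=34-37: P3@Q2 runs 3, rem=0, completes. Q0=[] Q1=[] Q2=[P4,P5]
t=37-40: P4@Q2 runs 3, rem=0, completes. Q0=[] Q1=[] Q2=[P5]
t=40-46: P5@Q2 runs 6, rem=0, completes. Q0=[] Q1=[] Q2=[]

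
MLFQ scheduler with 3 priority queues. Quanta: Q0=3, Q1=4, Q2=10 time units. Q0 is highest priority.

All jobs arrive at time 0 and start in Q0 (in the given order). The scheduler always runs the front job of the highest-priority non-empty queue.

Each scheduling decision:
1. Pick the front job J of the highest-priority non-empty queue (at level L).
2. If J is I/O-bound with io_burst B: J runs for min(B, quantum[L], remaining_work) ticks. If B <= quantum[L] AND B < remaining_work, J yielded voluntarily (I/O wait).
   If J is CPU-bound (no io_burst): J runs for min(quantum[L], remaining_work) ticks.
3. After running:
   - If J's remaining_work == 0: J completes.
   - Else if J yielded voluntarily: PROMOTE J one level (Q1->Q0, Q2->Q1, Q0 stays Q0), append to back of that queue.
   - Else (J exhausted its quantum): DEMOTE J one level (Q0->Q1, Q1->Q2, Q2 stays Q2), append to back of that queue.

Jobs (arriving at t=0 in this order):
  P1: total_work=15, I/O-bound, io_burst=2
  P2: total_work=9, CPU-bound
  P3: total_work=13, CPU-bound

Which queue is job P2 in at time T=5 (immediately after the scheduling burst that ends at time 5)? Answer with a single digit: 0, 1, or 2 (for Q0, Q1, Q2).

Answer: 1

Derivation:
t=0-2: P1@Q0 runs 2, rem=13, I/O yield, promote→Q0. Q0=[P2,P3,P1] Q1=[] Q2=[]
t=2-5: P2@Q0 runs 3, rem=6, quantum used, demote→Q1. Q0=[P3,P1] Q1=[P2] Q2=[]
t=5-8: P3@Q0 runs 3, rem=10, quantum used, demote→Q1. Q0=[P1] Q1=[P2,P3] Q2=[]
t=8-10: P1@Q0 runs 2, rem=11, I/O yield, promote→Q0. Q0=[P1] Q1=[P2,P3] Q2=[]
t=10-12: P1@Q0 runs 2, rem=9, I/O yield, promote→Q0. Q0=[P1] Q1=[P2,P3] Q2=[]
t=12-14: P1@Q0 runs 2, rem=7, I/O yield, promote→Q0. Q0=[P1] Q1=[P2,P3] Q2=[]
t=14-16: P1@Q0 runs 2, rem=5, I/O yield, promote→Q0. Q0=[P1] Q1=[P2,P3] Q2=[]
t=16-18: P1@Q0 runs 2, rem=3, I/O yield, promote→Q0. Q0=[P1] Q1=[P2,P3] Q2=[]
t=18-20: P1@Q0 runs 2, rem=1, I/O yield, promote→Q0. Q0=[P1] Q1=[P2,P3] Q2=[]
t=20-21: P1@Q0 runs 1, rem=0, completes. Q0=[] Q1=[P2,P3] Q2=[]
t=21-25: P2@Q1 runs 4, rem=2, quantum used, demote→Q2. Q0=[] Q1=[P3] Q2=[P2]
t=25-29: P3@Q1 runs 4, rem=6, quantum used, demote→Q2. Q0=[] Q1=[] Q2=[P2,P3]
t=29-31: P2@Q2 runs 2, rem=0, completes. Q0=[] Q1=[] Q2=[P3]
t=31-37: P3@Q2 runs 6, rem=0, completes. Q0=[] Q1=[] Q2=[]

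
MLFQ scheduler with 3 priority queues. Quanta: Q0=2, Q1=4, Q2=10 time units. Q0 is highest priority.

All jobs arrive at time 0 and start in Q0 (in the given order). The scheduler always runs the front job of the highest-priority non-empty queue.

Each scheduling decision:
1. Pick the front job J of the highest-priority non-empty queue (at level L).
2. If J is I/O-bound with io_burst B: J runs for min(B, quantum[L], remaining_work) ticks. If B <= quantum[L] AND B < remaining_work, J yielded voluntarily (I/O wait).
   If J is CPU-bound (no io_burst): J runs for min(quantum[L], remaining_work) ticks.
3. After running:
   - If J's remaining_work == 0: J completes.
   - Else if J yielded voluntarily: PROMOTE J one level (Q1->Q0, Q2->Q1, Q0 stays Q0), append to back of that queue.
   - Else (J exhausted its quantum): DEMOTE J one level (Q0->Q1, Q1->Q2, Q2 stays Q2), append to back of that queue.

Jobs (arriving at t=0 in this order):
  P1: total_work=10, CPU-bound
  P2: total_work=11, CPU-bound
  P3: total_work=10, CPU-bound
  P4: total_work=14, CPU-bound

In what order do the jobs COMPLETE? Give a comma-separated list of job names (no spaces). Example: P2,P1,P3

Answer: P1,P2,P3,P4

Derivation:
t=0-2: P1@Q0 runs 2, rem=8, quantum used, demote→Q1. Q0=[P2,P3,P4] Q1=[P1] Q2=[]
t=2-4: P2@Q0 runs 2, rem=9, quantum used, demote→Q1. Q0=[P3,P4] Q1=[P1,P2] Q2=[]
t=4-6: P3@Q0 runs 2, rem=8, quantum used, demote→Q1. Q0=[P4] Q1=[P1,P2,P3] Q2=[]
t=6-8: P4@Q0 runs 2, rem=12, quantum used, demote→Q1. Q0=[] Q1=[P1,P2,P3,P4] Q2=[]
t=8-12: P1@Q1 runs 4, rem=4, quantum used, demote→Q2. Q0=[] Q1=[P2,P3,P4] Q2=[P1]
t=12-16: P2@Q1 runs 4, rem=5, quantum used, demote→Q2. Q0=[] Q1=[P3,P4] Q2=[P1,P2]
t=16-20: P3@Q1 runs 4, rem=4, quantum used, demote→Q2. Q0=[] Q1=[P4] Q2=[P1,P2,P3]
t=20-24: P4@Q1 runs 4, rem=8, quantum used, demote→Q2. Q0=[] Q1=[] Q2=[P1,P2,P3,P4]
t=24-28: P1@Q2 runs 4, rem=0, completes. Q0=[] Q1=[] Q2=[P2,P3,P4]
t=28-33: P2@Q2 runs 5, rem=0, completes. Q0=[] Q1=[] Q2=[P3,P4]
t=33-37: P3@Q2 runs 4, rem=0, completes. Q0=[] Q1=[] Q2=[P4]
t=37-45: P4@Q2 runs 8, rem=0, completes. Q0=[] Q1=[] Q2=[]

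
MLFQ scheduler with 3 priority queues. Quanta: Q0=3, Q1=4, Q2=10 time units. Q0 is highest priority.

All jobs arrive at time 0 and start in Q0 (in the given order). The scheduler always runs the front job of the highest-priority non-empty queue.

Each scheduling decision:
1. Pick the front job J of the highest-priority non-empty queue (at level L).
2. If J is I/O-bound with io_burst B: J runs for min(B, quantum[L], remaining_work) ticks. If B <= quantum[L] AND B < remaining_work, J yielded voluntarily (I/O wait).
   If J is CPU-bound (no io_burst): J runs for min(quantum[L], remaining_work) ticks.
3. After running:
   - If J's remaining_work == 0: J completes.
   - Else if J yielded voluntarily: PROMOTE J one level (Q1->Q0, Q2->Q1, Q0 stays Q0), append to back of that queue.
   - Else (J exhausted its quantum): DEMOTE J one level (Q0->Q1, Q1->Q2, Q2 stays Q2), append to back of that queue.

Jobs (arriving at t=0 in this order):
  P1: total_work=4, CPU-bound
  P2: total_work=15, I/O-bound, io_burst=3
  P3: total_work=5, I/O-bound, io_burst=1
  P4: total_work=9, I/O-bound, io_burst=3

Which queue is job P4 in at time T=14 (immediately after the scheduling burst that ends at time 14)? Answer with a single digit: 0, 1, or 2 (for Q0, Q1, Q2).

t=0-3: P1@Q0 runs 3, rem=1, quantum used, demote→Q1. Q0=[P2,P3,P4] Q1=[P1] Q2=[]
t=3-6: P2@Q0 runs 3, rem=12, I/O yield, promote→Q0. Q0=[P3,P4,P2] Q1=[P1] Q2=[]
t=6-7: P3@Q0 runs 1, rem=4, I/O yield, promote→Q0. Q0=[P4,P2,P3] Q1=[P1] Q2=[]
t=7-10: P4@Q0 runs 3, rem=6, I/O yield, promote→Q0. Q0=[P2,P3,P4] Q1=[P1] Q2=[]
t=10-13: P2@Q0 runs 3, rem=9, I/O yield, promote→Q0. Q0=[P3,P4,P2] Q1=[P1] Q2=[]
t=13-14: P3@Q0 runs 1, rem=3, I/O yield, promote→Q0. Q0=[P4,P2,P3] Q1=[P1] Q2=[]
t=14-17: P4@Q0 runs 3, rem=3, I/O yield, promote→Q0. Q0=[P2,P3,P4] Q1=[P1] Q2=[]
t=17-20: P2@Q0 runs 3, rem=6, I/O yield, promote→Q0. Q0=[P3,P4,P2] Q1=[P1] Q2=[]
t=20-21: P3@Q0 runs 1, rem=2, I/O yield, promote→Q0. Q0=[P4,P2,P3] Q1=[P1] Q2=[]
t=21-24: P4@Q0 runs 3, rem=0, completes. Q0=[P2,P3] Q1=[P1] Q2=[]
t=24-27: P2@Q0 runs 3, rem=3, I/O yield, promote→Q0. Q0=[P3,P2] Q1=[P1] Q2=[]
t=27-28: P3@Q0 runs 1, rem=1, I/O yield, promote→Q0. Q0=[P2,P3] Q1=[P1] Q2=[]
t=28-31: P2@Q0 runs 3, rem=0, completes. Q0=[P3] Q1=[P1] Q2=[]
t=31-32: P3@Q0 runs 1, rem=0, completes. Q0=[] Q1=[P1] Q2=[]
t=32-33: P1@Q1 runs 1, rem=0, completes. Q0=[] Q1=[] Q2=[]

Answer: 0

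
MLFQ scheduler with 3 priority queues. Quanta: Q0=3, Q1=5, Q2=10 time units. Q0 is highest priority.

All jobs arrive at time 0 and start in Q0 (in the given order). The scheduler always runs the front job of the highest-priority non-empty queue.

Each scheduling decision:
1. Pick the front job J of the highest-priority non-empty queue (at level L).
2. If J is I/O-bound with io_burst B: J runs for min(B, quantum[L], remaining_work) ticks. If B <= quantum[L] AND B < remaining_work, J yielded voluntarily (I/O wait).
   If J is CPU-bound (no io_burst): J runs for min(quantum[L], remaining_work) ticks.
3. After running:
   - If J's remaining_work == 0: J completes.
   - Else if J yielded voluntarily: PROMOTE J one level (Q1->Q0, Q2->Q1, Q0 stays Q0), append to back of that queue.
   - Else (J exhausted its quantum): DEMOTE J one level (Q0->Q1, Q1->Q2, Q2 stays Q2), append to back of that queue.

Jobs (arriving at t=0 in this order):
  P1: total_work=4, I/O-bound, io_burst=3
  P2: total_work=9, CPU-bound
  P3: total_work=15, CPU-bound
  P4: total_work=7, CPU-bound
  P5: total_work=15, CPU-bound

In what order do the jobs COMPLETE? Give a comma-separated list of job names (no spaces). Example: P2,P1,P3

t=0-3: P1@Q0 runs 3, rem=1, I/O yield, promote→Q0. Q0=[P2,P3,P4,P5,P1] Q1=[] Q2=[]
t=3-6: P2@Q0 runs 3, rem=6, quantum used, demote→Q1. Q0=[P3,P4,P5,P1] Q1=[P2] Q2=[]
t=6-9: P3@Q0 runs 3, rem=12, quantum used, demote→Q1. Q0=[P4,P5,P1] Q1=[P2,P3] Q2=[]
t=9-12: P4@Q0 runs 3, rem=4, quantum used, demote→Q1. Q0=[P5,P1] Q1=[P2,P3,P4] Q2=[]
t=12-15: P5@Q0 runs 3, rem=12, quantum used, demote→Q1. Q0=[P1] Q1=[P2,P3,P4,P5] Q2=[]
t=15-16: P1@Q0 runs 1, rem=0, completes. Q0=[] Q1=[P2,P3,P4,P5] Q2=[]
t=16-21: P2@Q1 runs 5, rem=1, quantum used, demote→Q2. Q0=[] Q1=[P3,P4,P5] Q2=[P2]
t=21-26: P3@Q1 runs 5, rem=7, quantum used, demote→Q2. Q0=[] Q1=[P4,P5] Q2=[P2,P3]
t=26-30: P4@Q1 runs 4, rem=0, completes. Q0=[] Q1=[P5] Q2=[P2,P3]
t=30-35: P5@Q1 runs 5, rem=7, quantum used, demote→Q2. Q0=[] Q1=[] Q2=[P2,P3,P5]
t=35-36: P2@Q2 runs 1, rem=0, completes. Q0=[] Q1=[] Q2=[P3,P5]
t=36-43: P3@Q2 runs 7, rem=0, completes. Q0=[] Q1=[] Q2=[P5]
t=43-50: P5@Q2 runs 7, rem=0, completes. Q0=[] Q1=[] Q2=[]

Answer: P1,P4,P2,P3,P5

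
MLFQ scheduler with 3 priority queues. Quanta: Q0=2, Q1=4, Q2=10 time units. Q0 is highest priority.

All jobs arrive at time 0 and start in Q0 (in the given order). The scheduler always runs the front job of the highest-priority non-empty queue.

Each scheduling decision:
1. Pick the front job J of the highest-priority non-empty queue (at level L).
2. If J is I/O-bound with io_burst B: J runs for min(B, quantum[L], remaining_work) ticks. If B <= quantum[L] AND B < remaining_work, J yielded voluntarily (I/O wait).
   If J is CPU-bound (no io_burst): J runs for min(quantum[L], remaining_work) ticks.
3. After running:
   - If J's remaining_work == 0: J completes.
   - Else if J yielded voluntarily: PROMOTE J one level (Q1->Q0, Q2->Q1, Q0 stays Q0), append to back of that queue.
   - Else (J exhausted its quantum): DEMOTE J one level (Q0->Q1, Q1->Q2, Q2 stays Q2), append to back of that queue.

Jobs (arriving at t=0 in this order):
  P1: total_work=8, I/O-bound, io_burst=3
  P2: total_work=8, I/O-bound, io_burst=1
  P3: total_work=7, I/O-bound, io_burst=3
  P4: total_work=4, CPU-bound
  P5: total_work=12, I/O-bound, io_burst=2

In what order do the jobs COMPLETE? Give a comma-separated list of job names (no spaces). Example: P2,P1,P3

t=0-2: P1@Q0 runs 2, rem=6, quantum used, demote→Q1. Q0=[P2,P3,P4,P5] Q1=[P1] Q2=[]
t=2-3: P2@Q0 runs 1, rem=7, I/O yield, promote→Q0. Q0=[P3,P4,P5,P2] Q1=[P1] Q2=[]
t=3-5: P3@Q0 runs 2, rem=5, quantum used, demote→Q1. Q0=[P4,P5,P2] Q1=[P1,P3] Q2=[]
t=5-7: P4@Q0 runs 2, rem=2, quantum used, demote→Q1. Q0=[P5,P2] Q1=[P1,P3,P4] Q2=[]
t=7-9: P5@Q0 runs 2, rem=10, I/O yield, promote→Q0. Q0=[P2,P5] Q1=[P1,P3,P4] Q2=[]
t=9-10: P2@Q0 runs 1, rem=6, I/O yield, promote→Q0. Q0=[P5,P2] Q1=[P1,P3,P4] Q2=[]
t=10-12: P5@Q0 runs 2, rem=8, I/O yield, promote→Q0. Q0=[P2,P5] Q1=[P1,P3,P4] Q2=[]
t=12-13: P2@Q0 runs 1, rem=5, I/O yield, promote→Q0. Q0=[P5,P2] Q1=[P1,P3,P4] Q2=[]
t=13-15: P5@Q0 runs 2, rem=6, I/O yield, promote→Q0. Q0=[P2,P5] Q1=[P1,P3,P4] Q2=[]
t=15-16: P2@Q0 runs 1, rem=4, I/O yield, promote→Q0. Q0=[P5,P2] Q1=[P1,P3,P4] Q2=[]
t=16-18: P5@Q0 runs 2, rem=4, I/O yield, promote→Q0. Q0=[P2,P5] Q1=[P1,P3,P4] Q2=[]
t=18-19: P2@Q0 runs 1, rem=3, I/O yield, promote→Q0. Q0=[P5,P2] Q1=[P1,P3,P4] Q2=[]
t=19-21: P5@Q0 runs 2, rem=2, I/O yield, promote→Q0. Q0=[P2,P5] Q1=[P1,P3,P4] Q2=[]
t=21-22: P2@Q0 runs 1, rem=2, I/O yield, promote→Q0. Q0=[P5,P2] Q1=[P1,P3,P4] Q2=[]
t=22-24: P5@Q0 runs 2, rem=0, completes. Q0=[P2] Q1=[P1,P3,P4] Q2=[]
t=24-25: P2@Q0 runs 1, rem=1, I/O yield, promote→Q0. Q0=[P2] Q1=[P1,P3,P4] Q2=[]
t=25-26: P2@Q0 runs 1, rem=0, completes. Q0=[] Q1=[P1,P3,P4] Q2=[]
t=26-29: P1@Q1 runs 3, rem=3, I/O yield, promote→Q0. Q0=[P1] Q1=[P3,P4] Q2=[]
t=29-31: P1@Q0 runs 2, rem=1, quantum used, demote→Q1. Q0=[] Q1=[P3,P4,P1] Q2=[]
t=31-34: P3@Q1 runs 3, rem=2, I/O yield, promote→Q0. Q0=[P3] Q1=[P4,P1] Q2=[]
t=34-36: P3@Q0 runs 2, rem=0, completes. Q0=[] Q1=[P4,P1] Q2=[]
t=36-38: P4@Q1 runs 2, rem=0, completes. Q0=[] Q1=[P1] Q2=[]
t=38-39: P1@Q1 runs 1, rem=0, completes. Q0=[] Q1=[] Q2=[]

Answer: P5,P2,P3,P4,P1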